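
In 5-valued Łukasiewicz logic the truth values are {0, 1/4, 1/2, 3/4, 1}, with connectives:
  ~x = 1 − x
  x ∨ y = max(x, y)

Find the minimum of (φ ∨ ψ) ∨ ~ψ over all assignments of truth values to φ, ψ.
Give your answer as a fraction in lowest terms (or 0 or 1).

Take φ = 0, ψ = 1/2:
φ ∨ ψ = 0 ∨ 1/2 = 1/2
~ψ = ~1/2 = 1/2
(φ ∨ ψ) ∨ ~ψ = 1/2 ∨ 1/2 = 1/2
No assignment yields a value below 1/2, so this is the minimum.

1/2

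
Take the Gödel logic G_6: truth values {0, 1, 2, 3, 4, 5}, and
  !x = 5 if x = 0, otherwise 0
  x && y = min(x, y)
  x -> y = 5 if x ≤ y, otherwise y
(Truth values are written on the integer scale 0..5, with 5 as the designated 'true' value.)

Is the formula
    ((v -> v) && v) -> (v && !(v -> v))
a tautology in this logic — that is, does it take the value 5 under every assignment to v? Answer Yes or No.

Counterexample: take v = 1.
v -> v = 1 -> 1 = 5
(v -> v) && v = 5 && 1 = 1
v -> v = 1 -> 1 = 5
!(v -> v) = !5 = 0
v && !(v -> v) = 1 && 0 = 0
((v -> v) && v) -> (v && !(v -> v)) = 1 -> 0 = 0
This gives 0 ≠ 5.

No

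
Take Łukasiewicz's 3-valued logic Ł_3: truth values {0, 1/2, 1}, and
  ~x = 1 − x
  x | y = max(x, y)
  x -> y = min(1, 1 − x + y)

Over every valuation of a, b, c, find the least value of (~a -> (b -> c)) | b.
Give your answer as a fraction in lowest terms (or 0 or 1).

Take a = 0, b = 1/2, c = 0:
~a = ~0 = 1
b -> c = 1/2 -> 0 = 1/2
~a -> (b -> c) = 1 -> 1/2 = 1/2
(~a -> (b -> c)) | b = 1/2 | 1/2 = 1/2
No assignment yields a value below 1/2, so this is the minimum.

1/2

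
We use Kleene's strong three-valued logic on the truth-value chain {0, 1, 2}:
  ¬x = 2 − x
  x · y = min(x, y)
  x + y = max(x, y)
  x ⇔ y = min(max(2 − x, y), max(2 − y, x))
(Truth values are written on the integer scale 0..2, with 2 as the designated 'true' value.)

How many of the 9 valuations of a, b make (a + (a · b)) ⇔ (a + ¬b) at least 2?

a = 0, b = 0 ↦ 0  <
a = 0, b = 1 ↦ 1  <
a = 0, b = 2 ↦ 2  ≥
a = 1, b = 0 ↦ 1  <
a = 1, b = 1 ↦ 1  <
a = 1, b = 2 ↦ 1  <
a = 2, b = 0 ↦ 2  ≥
a = 2, b = 1 ↦ 2  ≥
a = 2, b = 2 ↦ 2  ≥
So 4 of the 9 assignments meet the threshold.

4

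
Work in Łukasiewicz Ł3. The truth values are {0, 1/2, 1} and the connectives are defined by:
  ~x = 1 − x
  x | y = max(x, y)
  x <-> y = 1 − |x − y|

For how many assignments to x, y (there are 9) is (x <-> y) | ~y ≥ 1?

x = 0, y = 0 ↦ 1  ≥
x = 0, y = 1/2 ↦ 1/2  <
x = 0, y = 1 ↦ 0  <
x = 1/2, y = 0 ↦ 1  ≥
x = 1/2, y = 1/2 ↦ 1  ≥
x = 1/2, y = 1 ↦ 1/2  <
x = 1, y = 0 ↦ 1  ≥
x = 1, y = 1/2 ↦ 1/2  <
x = 1, y = 1 ↦ 1  ≥
So 5 of the 9 assignments meet the threshold.

5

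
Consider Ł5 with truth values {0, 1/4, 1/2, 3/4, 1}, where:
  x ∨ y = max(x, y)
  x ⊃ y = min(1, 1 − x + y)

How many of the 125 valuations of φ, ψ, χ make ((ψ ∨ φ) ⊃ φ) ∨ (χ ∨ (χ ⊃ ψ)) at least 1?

value 1: 121 assignments (counts)
value 3/4: 4 assignments
So 121 of the 125 assignments meet the threshold.

121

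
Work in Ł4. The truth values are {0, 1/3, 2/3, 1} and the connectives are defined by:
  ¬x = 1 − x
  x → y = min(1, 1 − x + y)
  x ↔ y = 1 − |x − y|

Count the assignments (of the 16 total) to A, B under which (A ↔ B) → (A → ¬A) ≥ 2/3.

14

A = 0, B = 0 ↦ 1  ≥
A = 0, B = 1/3 ↦ 1  ≥
A = 0, B = 2/3 ↦ 1  ≥
A = 0, B = 1 ↦ 1  ≥
A = 1/3, B = 0 ↦ 1  ≥
A = 1/3, B = 1/3 ↦ 1  ≥
A = 1/3, B = 2/3 ↦ 1  ≥
A = 1/3, B = 1 ↦ 1  ≥
A = 2/3, B = 0 ↦ 1  ≥
A = 2/3, B = 1/3 ↦ 1  ≥
A = 2/3, B = 2/3 ↦ 2/3  ≥
A = 2/3, B = 1 ↦ 1  ≥
A = 1, B = 0 ↦ 1  ≥
A = 1, B = 1/3 ↦ 2/3  ≥
A = 1, B = 2/3 ↦ 1/3  <
A = 1, B = 1 ↦ 0  <
So 14 of the 16 assignments meet the threshold.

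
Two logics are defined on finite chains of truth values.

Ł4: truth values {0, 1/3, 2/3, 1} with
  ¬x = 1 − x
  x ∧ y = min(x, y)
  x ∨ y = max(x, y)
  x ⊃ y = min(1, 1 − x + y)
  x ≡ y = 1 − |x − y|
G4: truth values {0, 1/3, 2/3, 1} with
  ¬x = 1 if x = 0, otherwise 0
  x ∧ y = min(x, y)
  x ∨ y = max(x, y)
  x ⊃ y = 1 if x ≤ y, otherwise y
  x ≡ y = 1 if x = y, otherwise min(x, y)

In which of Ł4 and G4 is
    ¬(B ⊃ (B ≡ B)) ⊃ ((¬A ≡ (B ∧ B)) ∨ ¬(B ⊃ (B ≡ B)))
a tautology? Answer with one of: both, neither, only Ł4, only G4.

both

In Ł4: every assignment gives 1 — tautology.
In G4: every assignment gives 1 — tautology.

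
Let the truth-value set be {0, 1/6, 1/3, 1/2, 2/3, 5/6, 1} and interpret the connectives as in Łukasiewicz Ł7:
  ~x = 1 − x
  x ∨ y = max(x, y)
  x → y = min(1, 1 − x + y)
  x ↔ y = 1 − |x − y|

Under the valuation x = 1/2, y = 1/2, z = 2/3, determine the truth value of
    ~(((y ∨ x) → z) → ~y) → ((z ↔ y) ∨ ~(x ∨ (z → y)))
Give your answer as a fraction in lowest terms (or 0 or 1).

1

y ∨ x = 1/2 ∨ 1/2 = 1/2
(y ∨ x) → z = 1/2 → 2/3 = 1
~y = ~1/2 = 1/2
((y ∨ x) → z) → ~y = 1 → 1/2 = 1/2
~(((y ∨ x) → z) → ~y) = ~1/2 = 1/2
z ↔ y = 2/3 ↔ 1/2 = 5/6
z → y = 2/3 → 1/2 = 5/6
x ∨ (z → y) = 1/2 ∨ 5/6 = 5/6
~(x ∨ (z → y)) = ~5/6 = 1/6
(z ↔ y) ∨ ~(x ∨ (z → y)) = 5/6 ∨ 1/6 = 5/6
~(((y ∨ x) → z) → ~y) → ((z ↔ y) ∨ ~(x ∨ (z → y))) = 1/2 → 5/6 = 1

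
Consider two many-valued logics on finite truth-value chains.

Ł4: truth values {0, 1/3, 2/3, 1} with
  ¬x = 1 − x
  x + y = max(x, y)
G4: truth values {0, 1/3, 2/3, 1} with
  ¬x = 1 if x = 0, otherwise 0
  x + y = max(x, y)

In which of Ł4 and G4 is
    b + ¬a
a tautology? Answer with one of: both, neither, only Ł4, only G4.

neither

In Ł4: at a = 1/3, b = 0 the value is 2/3 — not a tautology.
In G4: at a = 1/3, b = 0 the value is 0 — not a tautology.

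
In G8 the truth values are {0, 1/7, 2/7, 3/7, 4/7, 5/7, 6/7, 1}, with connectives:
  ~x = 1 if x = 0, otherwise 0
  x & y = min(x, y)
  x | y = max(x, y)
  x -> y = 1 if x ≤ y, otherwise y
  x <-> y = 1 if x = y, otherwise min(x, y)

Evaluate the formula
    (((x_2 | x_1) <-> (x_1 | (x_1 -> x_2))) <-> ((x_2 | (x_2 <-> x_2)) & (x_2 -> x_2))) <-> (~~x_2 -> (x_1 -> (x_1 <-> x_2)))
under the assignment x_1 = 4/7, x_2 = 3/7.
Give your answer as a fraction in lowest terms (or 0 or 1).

3/7

x_2 | x_1 = 3/7 | 4/7 = 4/7
x_1 -> x_2 = 4/7 -> 3/7 = 3/7
x_1 | (x_1 -> x_2) = 4/7 | 3/7 = 4/7
(x_2 | x_1) <-> (x_1 | (x_1 -> x_2)) = 4/7 <-> 4/7 = 1
x_2 <-> x_2 = 3/7 <-> 3/7 = 1
x_2 | (x_2 <-> x_2) = 3/7 | 1 = 1
x_2 -> x_2 = 3/7 -> 3/7 = 1
(x_2 | (x_2 <-> x_2)) & (x_2 -> x_2) = 1 & 1 = 1
((x_2 | x_1) <-> (x_1 | (x_1 -> x_2))) <-> ((x_2 | (x_2 <-> x_2)) & (x_2 -> x_2)) = 1 <-> 1 = 1
~x_2 = ~3/7 = 0
~~x_2 = ~0 = 1
x_1 <-> x_2 = 4/7 <-> 3/7 = 3/7
x_1 -> (x_1 <-> x_2) = 4/7 -> 3/7 = 3/7
~~x_2 -> (x_1 -> (x_1 <-> x_2)) = 1 -> 3/7 = 3/7
(((x_2 | x_1) <-> (x_1 | (x_1 -> x_2))) <-> ((x_2 | (x_2 <-> x_2)) & (x_2 -> x_2))) <-> (~~x_2 -> (x_1 -> (x_1 <-> x_2))) = 1 <-> 3/7 = 3/7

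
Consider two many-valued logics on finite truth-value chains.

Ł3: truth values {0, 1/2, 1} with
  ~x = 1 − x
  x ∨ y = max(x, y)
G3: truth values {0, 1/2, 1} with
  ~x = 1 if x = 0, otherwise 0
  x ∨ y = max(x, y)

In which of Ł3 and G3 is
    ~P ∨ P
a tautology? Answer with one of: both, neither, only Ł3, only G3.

In Ł3: at P = 1/2 the value is 1/2 — not a tautology.
In G3: at P = 1/2 the value is 1/2 — not a tautology.

neither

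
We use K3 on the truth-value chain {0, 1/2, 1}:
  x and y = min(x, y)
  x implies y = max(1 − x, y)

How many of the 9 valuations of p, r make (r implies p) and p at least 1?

p = 0, r = 0 ↦ 0  <
p = 0, r = 1/2 ↦ 0  <
p = 0, r = 1 ↦ 0  <
p = 1/2, r = 0 ↦ 1/2  <
p = 1/2, r = 1/2 ↦ 1/2  <
p = 1/2, r = 1 ↦ 1/2  <
p = 1, r = 0 ↦ 1  ≥
p = 1, r = 1/2 ↦ 1  ≥
p = 1, r = 1 ↦ 1  ≥
So 3 of the 9 assignments meet the threshold.

3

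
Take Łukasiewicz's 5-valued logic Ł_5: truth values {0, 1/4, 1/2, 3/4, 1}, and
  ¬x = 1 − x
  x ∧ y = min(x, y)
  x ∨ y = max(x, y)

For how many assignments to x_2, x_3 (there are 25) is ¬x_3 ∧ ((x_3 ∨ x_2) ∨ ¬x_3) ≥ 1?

5

value 1: 5 assignments (counts)
value 3/4: 5 assignments
value 1/2: 5 assignments
value 1/4: 5 assignments
value 0: 5 assignments
So 5 of the 25 assignments meet the threshold.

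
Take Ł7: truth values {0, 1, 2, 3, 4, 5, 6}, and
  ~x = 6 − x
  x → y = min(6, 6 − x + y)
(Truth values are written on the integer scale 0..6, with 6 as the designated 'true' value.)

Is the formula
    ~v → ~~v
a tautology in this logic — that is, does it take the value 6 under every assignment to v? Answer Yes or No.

No

Counterexample: take v = 0.
~v = ~0 = 6
~v = ~0 = 6
~~v = ~6 = 0
~v → ~~v = 6 → 0 = 0
This gives 0 ≠ 6.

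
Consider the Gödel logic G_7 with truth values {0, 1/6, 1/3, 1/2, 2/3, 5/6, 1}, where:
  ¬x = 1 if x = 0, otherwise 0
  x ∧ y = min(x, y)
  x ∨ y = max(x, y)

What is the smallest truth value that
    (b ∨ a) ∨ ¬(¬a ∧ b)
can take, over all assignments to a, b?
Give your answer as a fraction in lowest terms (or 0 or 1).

Take a = 0, b = 1/6:
b ∨ a = 1/6 ∨ 0 = 1/6
¬a = ¬0 = 1
¬a ∧ b = 1 ∧ 1/6 = 1/6
¬(¬a ∧ b) = ¬1/6 = 0
(b ∨ a) ∨ ¬(¬a ∧ b) = 1/6 ∨ 0 = 1/6
No assignment yields a value below 1/6, so this is the minimum.

1/6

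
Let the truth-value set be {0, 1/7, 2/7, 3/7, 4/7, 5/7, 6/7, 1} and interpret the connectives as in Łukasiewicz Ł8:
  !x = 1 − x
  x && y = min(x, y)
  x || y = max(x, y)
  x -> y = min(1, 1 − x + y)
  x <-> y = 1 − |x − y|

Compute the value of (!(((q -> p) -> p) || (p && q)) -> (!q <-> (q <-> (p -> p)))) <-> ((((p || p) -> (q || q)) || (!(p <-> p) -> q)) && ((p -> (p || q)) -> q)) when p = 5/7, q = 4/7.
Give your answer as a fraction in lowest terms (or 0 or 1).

4/7

q -> p = 4/7 -> 5/7 = 1
(q -> p) -> p = 1 -> 5/7 = 5/7
p && q = 5/7 && 4/7 = 4/7
((q -> p) -> p) || (p && q) = 5/7 || 4/7 = 5/7
!(((q -> p) -> p) || (p && q)) = !5/7 = 2/7
!q = !4/7 = 3/7
p -> p = 5/7 -> 5/7 = 1
q <-> (p -> p) = 4/7 <-> 1 = 4/7
!q <-> (q <-> (p -> p)) = 3/7 <-> 4/7 = 6/7
!(((q -> p) -> p) || (p && q)) -> (!q <-> (q <-> (p -> p))) = 2/7 -> 6/7 = 1
p || p = 5/7 || 5/7 = 5/7
q || q = 4/7 || 4/7 = 4/7
(p || p) -> (q || q) = 5/7 -> 4/7 = 6/7
p <-> p = 5/7 <-> 5/7 = 1
!(p <-> p) = !1 = 0
!(p <-> p) -> q = 0 -> 4/7 = 1
((p || p) -> (q || q)) || (!(p <-> p) -> q) = 6/7 || 1 = 1
p || q = 5/7 || 4/7 = 5/7
p -> (p || q) = 5/7 -> 5/7 = 1
(p -> (p || q)) -> q = 1 -> 4/7 = 4/7
(((p || p) -> (q || q)) || (!(p <-> p) -> q)) && ((p -> (p || q)) -> q) = 1 && 4/7 = 4/7
(!(((q -> p) -> p) || (p && q)) -> (!q <-> (q <-> (p -> p)))) <-> ((((p || p) -> (q || q)) || (!(p <-> p) -> q)) && ((p -> (p || q)) -> q)) = 1 <-> 4/7 = 4/7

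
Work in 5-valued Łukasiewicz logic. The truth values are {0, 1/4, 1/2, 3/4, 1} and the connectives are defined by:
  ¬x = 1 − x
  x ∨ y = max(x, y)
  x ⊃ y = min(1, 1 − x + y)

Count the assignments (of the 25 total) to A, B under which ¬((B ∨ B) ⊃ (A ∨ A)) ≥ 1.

value 1: 1 assignment (counts)
value 3/4: 2 assignments
value 1/2: 3 assignments
value 1/4: 4 assignments
value 0: 15 assignments
So 1 of the 25 assignments meets the threshold.

1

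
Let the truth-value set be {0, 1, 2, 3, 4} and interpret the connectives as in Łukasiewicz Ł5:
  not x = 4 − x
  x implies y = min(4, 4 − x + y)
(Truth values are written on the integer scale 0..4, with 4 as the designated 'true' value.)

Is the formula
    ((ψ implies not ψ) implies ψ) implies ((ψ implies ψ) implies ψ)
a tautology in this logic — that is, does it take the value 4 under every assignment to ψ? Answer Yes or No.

Counterexample: take ψ = 3.
not ψ = not 3 = 1
ψ implies not ψ = 3 implies 1 = 2
(ψ implies not ψ) implies ψ = 2 implies 3 = 4
ψ implies ψ = 3 implies 3 = 4
(ψ implies ψ) implies ψ = 4 implies 3 = 3
((ψ implies not ψ) implies ψ) implies ((ψ implies ψ) implies ψ) = 4 implies 3 = 3
This gives 3 ≠ 4.

No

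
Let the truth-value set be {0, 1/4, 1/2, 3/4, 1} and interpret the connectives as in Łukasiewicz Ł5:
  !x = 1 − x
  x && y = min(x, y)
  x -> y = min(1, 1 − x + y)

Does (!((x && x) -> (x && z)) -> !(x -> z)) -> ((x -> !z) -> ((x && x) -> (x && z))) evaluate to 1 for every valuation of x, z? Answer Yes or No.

No

Counterexample: take x = 1/4, z = 0.
x && x = 1/4 && 1/4 = 1/4
x && z = 1/4 && 0 = 0
(x && x) -> (x && z) = 1/4 -> 0 = 3/4
!((x && x) -> (x && z)) = !3/4 = 1/4
x -> z = 1/4 -> 0 = 3/4
!(x -> z) = !3/4 = 1/4
!((x && x) -> (x && z)) -> !(x -> z) = 1/4 -> 1/4 = 1
!z = !0 = 1
x -> !z = 1/4 -> 1 = 1
x && x = 1/4 && 1/4 = 1/4
x && z = 1/4 && 0 = 0
(x && x) -> (x && z) = 1/4 -> 0 = 3/4
(x -> !z) -> ((x && x) -> (x && z)) = 1 -> 3/4 = 3/4
(!((x && x) -> (x && z)) -> !(x -> z)) -> ((x -> !z) -> ((x && x) -> (x && z))) = 1 -> 3/4 = 3/4
This gives 3/4 ≠ 1.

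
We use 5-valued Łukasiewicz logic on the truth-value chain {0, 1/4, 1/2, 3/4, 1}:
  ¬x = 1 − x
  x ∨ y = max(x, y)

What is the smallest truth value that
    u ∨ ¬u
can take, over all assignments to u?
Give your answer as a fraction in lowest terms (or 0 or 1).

Take u = 1/2:
¬u = ¬1/2 = 1/2
u ∨ ¬u = 1/2 ∨ 1/2 = 1/2
No assignment yields a value below 1/2, so this is the minimum.

1/2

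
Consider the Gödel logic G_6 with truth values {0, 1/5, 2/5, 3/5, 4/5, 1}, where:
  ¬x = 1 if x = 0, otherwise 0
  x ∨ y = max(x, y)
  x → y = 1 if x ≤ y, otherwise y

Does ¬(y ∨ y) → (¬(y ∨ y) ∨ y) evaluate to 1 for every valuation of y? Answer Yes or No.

y = 0 ↦ 1
y = 1/5 ↦ 1
y = 2/5 ↦ 1
y = 3/5 ↦ 1
y = 4/5 ↦ 1
y = 1 ↦ 1
Every assignment gives a value ≥ 1.

Yes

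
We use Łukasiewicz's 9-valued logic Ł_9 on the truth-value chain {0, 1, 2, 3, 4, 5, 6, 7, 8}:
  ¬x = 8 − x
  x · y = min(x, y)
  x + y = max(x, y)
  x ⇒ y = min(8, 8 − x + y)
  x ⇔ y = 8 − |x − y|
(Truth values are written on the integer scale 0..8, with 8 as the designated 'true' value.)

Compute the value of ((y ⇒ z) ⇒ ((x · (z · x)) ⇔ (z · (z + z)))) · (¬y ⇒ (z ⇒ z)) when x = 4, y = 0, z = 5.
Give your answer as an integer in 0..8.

y ⇒ z = 0 ⇒ 5 = 8
z · x = 5 · 4 = 4
x · (z · x) = 4 · 4 = 4
z + z = 5 + 5 = 5
z · (z + z) = 5 · 5 = 5
(x · (z · x)) ⇔ (z · (z + z)) = 4 ⇔ 5 = 7
(y ⇒ z) ⇒ ((x · (z · x)) ⇔ (z · (z + z))) = 8 ⇒ 7 = 7
¬y = ¬0 = 8
z ⇒ z = 5 ⇒ 5 = 8
¬y ⇒ (z ⇒ z) = 8 ⇒ 8 = 8
((y ⇒ z) ⇒ ((x · (z · x)) ⇔ (z · (z + z)))) · (¬y ⇒ (z ⇒ z)) = 7 · 8 = 7

7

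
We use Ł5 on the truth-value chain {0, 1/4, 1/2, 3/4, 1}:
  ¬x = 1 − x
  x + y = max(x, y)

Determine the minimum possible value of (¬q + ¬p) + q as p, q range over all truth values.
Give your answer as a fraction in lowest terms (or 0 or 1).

Take p = 1/2, q = 1/2:
¬q = ¬1/2 = 1/2
¬p = ¬1/2 = 1/2
¬q + ¬p = 1/2 + 1/2 = 1/2
(¬q + ¬p) + q = 1/2 + 1/2 = 1/2
No assignment yields a value below 1/2, so this is the minimum.

1/2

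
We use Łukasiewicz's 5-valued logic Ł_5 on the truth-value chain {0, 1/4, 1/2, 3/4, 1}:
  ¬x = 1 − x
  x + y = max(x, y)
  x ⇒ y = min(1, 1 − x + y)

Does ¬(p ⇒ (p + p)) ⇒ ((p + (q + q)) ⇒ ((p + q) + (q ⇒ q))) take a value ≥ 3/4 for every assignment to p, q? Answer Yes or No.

At p = 1, q = 1/2, for instance:
p + p = 1 + 1 = 1
p ⇒ (p + p) = 1 ⇒ 1 = 1
¬(p ⇒ (p + p)) = ¬1 = 0
q + q = 1/2 + 1/2 = 1/2
p + (q + q) = 1 + 1/2 = 1
p + q = 1 + 1/2 = 1
q ⇒ q = 1/2 ⇒ 1/2 = 1
(p + q) + (q ⇒ q) = 1 + 1 = 1
(p + (q + q)) ⇒ ((p + q) + (q ⇒ q)) = 1 ⇒ 1 = 1
¬(p ⇒ (p + p)) ⇒ ((p + (q + q)) ⇒ ((p + q) + (q ⇒ q))) = 0 ⇒ 1 = 1
and checking the remaining 24 assignments likewise gives ≥ 3/4 in every case.

Yes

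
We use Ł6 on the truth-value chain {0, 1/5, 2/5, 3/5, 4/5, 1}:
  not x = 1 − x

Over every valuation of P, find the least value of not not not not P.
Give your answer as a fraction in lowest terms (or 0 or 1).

0

Take P = 0:
not P = not 0 = 1
not not P = not 1 = 0
not not not P = not 0 = 1
not not not not P = not 1 = 0
No assignment yields a value below 0, so this is the minimum.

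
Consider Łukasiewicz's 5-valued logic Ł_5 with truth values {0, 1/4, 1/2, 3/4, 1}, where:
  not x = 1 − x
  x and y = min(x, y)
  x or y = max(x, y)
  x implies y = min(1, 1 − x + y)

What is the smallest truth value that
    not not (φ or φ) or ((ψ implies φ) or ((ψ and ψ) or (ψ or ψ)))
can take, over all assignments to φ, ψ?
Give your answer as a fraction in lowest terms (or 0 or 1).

Take φ = 0, ψ = 1/2:
φ or φ = 0 or 0 = 0
not (φ or φ) = not 0 = 1
not not (φ or φ) = not 1 = 0
ψ implies φ = 1/2 implies 0 = 1/2
ψ and ψ = 1/2 and 1/2 = 1/2
ψ or ψ = 1/2 or 1/2 = 1/2
(ψ and ψ) or (ψ or ψ) = 1/2 or 1/2 = 1/2
(ψ implies φ) or ((ψ and ψ) or (ψ or ψ)) = 1/2 or 1/2 = 1/2
not not (φ or φ) or ((ψ implies φ) or ((ψ and ψ) or (ψ or ψ))) = 0 or 1/2 = 1/2
No assignment yields a value below 1/2, so this is the minimum.

1/2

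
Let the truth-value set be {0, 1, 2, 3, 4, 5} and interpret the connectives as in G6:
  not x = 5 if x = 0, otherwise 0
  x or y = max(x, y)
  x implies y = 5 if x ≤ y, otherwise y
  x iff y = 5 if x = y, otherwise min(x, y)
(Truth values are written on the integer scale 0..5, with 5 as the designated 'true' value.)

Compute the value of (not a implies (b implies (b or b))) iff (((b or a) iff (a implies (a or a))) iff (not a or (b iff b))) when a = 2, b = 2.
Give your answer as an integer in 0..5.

2

not a = not 2 = 0
b or b = 2 or 2 = 2
b implies (b or b) = 2 implies 2 = 5
not a implies (b implies (b or b)) = 0 implies 5 = 5
b or a = 2 or 2 = 2
a or a = 2 or 2 = 2
a implies (a or a) = 2 implies 2 = 5
(b or a) iff (a implies (a or a)) = 2 iff 5 = 2
not a = not 2 = 0
b iff b = 2 iff 2 = 5
not a or (b iff b) = 0 or 5 = 5
((b or a) iff (a implies (a or a))) iff (not a or (b iff b)) = 2 iff 5 = 2
(not a implies (b implies (b or b))) iff (((b or a) iff (a implies (a or a))) iff (not a or (b iff b))) = 5 iff 2 = 2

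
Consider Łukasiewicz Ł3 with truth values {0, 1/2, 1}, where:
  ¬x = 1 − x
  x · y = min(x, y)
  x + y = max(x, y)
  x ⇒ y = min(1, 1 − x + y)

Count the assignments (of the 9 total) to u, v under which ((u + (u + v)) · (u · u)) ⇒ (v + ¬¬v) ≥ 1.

6

u = 0, v = 0 ↦ 1  ≥
u = 0, v = 1/2 ↦ 1  ≥
u = 0, v = 1 ↦ 1  ≥
u = 1/2, v = 0 ↦ 1/2  <
u = 1/2, v = 1/2 ↦ 1  ≥
u = 1/2, v = 1 ↦ 1  ≥
u = 1, v = 0 ↦ 0  <
u = 1, v = 1/2 ↦ 1/2  <
u = 1, v = 1 ↦ 1  ≥
So 6 of the 9 assignments meet the threshold.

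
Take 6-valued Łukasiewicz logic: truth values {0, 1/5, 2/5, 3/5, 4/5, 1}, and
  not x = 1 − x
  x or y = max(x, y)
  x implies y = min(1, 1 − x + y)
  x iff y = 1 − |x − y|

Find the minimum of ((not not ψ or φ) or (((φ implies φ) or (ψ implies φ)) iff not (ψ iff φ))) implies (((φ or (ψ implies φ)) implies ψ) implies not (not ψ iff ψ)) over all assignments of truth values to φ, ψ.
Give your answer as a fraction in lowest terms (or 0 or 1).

3/5

Take φ = 0, ψ = 3/5:
not ψ = not 3/5 = 2/5
not not ψ = not 2/5 = 3/5
not not ψ or φ = 3/5 or 0 = 3/5
φ implies φ = 0 implies 0 = 1
ψ implies φ = 3/5 implies 0 = 2/5
(φ implies φ) or (ψ implies φ) = 1 or 2/5 = 1
ψ iff φ = 3/5 iff 0 = 2/5
not (ψ iff φ) = not 2/5 = 3/5
((φ implies φ) or (ψ implies φ)) iff not (ψ iff φ) = 1 iff 3/5 = 3/5
(not not ψ or φ) or (((φ implies φ) or (ψ implies φ)) iff not (ψ iff φ)) = 3/5 or 3/5 = 3/5
ψ implies φ = 3/5 implies 0 = 2/5
φ or (ψ implies φ) = 0 or 2/5 = 2/5
(φ or (ψ implies φ)) implies ψ = 2/5 implies 3/5 = 1
not ψ = not 3/5 = 2/5
not ψ iff ψ = 2/5 iff 3/5 = 4/5
not (not ψ iff ψ) = not 4/5 = 1/5
((φ or (ψ implies φ)) implies ψ) implies not (not ψ iff ψ) = 1 implies 1/5 = 1/5
((not not ψ or φ) or (((φ implies φ) or (ψ implies φ)) iff not (ψ iff φ))) implies (((φ or (ψ implies φ)) implies ψ) implies not (not ψ iff ψ)) = 3/5 implies 1/5 = 3/5
No assignment yields a value below 3/5, so this is the minimum.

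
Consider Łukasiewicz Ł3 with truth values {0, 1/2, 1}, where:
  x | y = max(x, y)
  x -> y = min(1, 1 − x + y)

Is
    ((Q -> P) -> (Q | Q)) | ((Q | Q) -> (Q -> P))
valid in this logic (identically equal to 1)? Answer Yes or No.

Yes

P = 0, Q = 0 ↦ 1
P = 0, Q = 1/2 ↦ 1
P = 0, Q = 1 ↦ 1
P = 1/2, Q = 0 ↦ 1
P = 1/2, Q = 1/2 ↦ 1
P = 1/2, Q = 1 ↦ 1
P = 1, Q = 0 ↦ 1
P = 1, Q = 1/2 ↦ 1
P = 1, Q = 1 ↦ 1
Every assignment gives a value ≥ 1.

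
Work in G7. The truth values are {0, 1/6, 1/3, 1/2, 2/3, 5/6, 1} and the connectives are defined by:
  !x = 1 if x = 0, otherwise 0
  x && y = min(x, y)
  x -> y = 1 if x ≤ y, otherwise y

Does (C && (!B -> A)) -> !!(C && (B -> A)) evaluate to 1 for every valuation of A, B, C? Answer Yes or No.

No

Counterexample: take A = 0, B = 1/6, C = 1/6.
!B = !1/6 = 0
!B -> A = 0 -> 0 = 1
C && (!B -> A) = 1/6 && 1 = 1/6
B -> A = 1/6 -> 0 = 0
C && (B -> A) = 1/6 && 0 = 0
!(C && (B -> A)) = !0 = 1
!!(C && (B -> A)) = !1 = 0
(C && (!B -> A)) -> !!(C && (B -> A)) = 1/6 -> 0 = 0
This gives 0 ≠ 1.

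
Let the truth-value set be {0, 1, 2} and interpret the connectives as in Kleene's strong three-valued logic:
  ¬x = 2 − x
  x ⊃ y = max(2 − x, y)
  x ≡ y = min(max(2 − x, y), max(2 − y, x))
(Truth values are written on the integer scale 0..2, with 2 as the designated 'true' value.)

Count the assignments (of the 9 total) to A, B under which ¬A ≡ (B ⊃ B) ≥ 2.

A = 0, B = 0 ↦ 2  ≥
A = 0, B = 1 ↦ 1  <
A = 0, B = 2 ↦ 2  ≥
A = 1, B = 0 ↦ 1  <
A = 1, B = 1 ↦ 1  <
A = 1, B = 2 ↦ 1  <
A = 2, B = 0 ↦ 0  <
A = 2, B = 1 ↦ 1  <
A = 2, B = 2 ↦ 0  <
So 2 of the 9 assignments meet the threshold.

2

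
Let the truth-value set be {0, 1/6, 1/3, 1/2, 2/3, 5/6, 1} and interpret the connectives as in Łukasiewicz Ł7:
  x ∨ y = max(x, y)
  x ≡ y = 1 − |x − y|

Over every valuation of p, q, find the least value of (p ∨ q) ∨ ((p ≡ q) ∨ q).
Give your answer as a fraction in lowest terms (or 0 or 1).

1/2

Take p = 0, q = 1/2:
p ∨ q = 0 ∨ 1/2 = 1/2
p ≡ q = 0 ≡ 1/2 = 1/2
(p ≡ q) ∨ q = 1/2 ∨ 1/2 = 1/2
(p ∨ q) ∨ ((p ≡ q) ∨ q) = 1/2 ∨ 1/2 = 1/2
No assignment yields a value below 1/2, so this is the minimum.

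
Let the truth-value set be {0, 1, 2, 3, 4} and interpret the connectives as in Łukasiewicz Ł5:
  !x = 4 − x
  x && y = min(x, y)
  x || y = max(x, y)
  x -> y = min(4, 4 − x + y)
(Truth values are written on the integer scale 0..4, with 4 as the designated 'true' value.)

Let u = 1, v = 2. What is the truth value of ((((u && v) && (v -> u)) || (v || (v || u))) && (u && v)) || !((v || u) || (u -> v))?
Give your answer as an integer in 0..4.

1

u && v = 1 && 2 = 1
v -> u = 2 -> 1 = 3
(u && v) && (v -> u) = 1 && 3 = 1
v || u = 2 || 1 = 2
v || (v || u) = 2 || 2 = 2
((u && v) && (v -> u)) || (v || (v || u)) = 1 || 2 = 2
u && v = 1 && 2 = 1
(((u && v) && (v -> u)) || (v || (v || u))) && (u && v) = 2 && 1 = 1
v || u = 2 || 1 = 2
u -> v = 1 -> 2 = 4
(v || u) || (u -> v) = 2 || 4 = 4
!((v || u) || (u -> v)) = !4 = 0
((((u && v) && (v -> u)) || (v || (v || u))) && (u && v)) || !((v || u) || (u -> v)) = 1 || 0 = 1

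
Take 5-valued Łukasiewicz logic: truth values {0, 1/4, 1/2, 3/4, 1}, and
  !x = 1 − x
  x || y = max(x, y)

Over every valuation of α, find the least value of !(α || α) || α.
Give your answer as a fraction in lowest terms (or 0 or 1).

Take α = 1/2:
α || α = 1/2 || 1/2 = 1/2
!(α || α) = !1/2 = 1/2
!(α || α) || α = 1/2 || 1/2 = 1/2
No assignment yields a value below 1/2, so this is the minimum.

1/2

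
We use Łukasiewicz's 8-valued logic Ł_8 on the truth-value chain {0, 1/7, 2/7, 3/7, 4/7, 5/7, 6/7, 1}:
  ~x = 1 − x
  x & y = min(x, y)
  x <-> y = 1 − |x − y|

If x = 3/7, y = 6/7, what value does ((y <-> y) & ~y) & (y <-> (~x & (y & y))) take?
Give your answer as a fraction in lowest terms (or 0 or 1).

1/7

y <-> y = 6/7 <-> 6/7 = 1
~y = ~6/7 = 1/7
(y <-> y) & ~y = 1 & 1/7 = 1/7
~x = ~3/7 = 4/7
y & y = 6/7 & 6/7 = 6/7
~x & (y & y) = 4/7 & 6/7 = 4/7
y <-> (~x & (y & y)) = 6/7 <-> 4/7 = 5/7
((y <-> y) & ~y) & (y <-> (~x & (y & y))) = 1/7 & 5/7 = 1/7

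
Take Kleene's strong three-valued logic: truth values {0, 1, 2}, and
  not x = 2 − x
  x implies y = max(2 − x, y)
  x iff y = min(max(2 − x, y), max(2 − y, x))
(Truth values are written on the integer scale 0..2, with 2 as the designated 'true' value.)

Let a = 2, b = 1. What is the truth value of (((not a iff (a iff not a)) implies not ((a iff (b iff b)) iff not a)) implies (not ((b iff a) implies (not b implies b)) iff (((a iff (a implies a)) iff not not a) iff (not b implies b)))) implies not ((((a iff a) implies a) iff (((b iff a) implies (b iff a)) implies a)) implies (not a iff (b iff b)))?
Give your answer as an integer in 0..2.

not a = not 2 = 0
not a = not 2 = 0
a iff not a = 2 iff 0 = 0
not a iff (a iff not a) = 0 iff 0 = 2
b iff b = 1 iff 1 = 1
a iff (b iff b) = 2 iff 1 = 1
not a = not 2 = 0
(a iff (b iff b)) iff not a = 1 iff 0 = 1
not ((a iff (b iff b)) iff not a) = not 1 = 1
(not a iff (a iff not a)) implies not ((a iff (b iff b)) iff not a) = 2 implies 1 = 1
b iff a = 1 iff 2 = 1
not b = not 1 = 1
not b implies b = 1 implies 1 = 1
(b iff a) implies (not b implies b) = 1 implies 1 = 1
not ((b iff a) implies (not b implies b)) = not 1 = 1
a implies a = 2 implies 2 = 2
a iff (a implies a) = 2 iff 2 = 2
not a = not 2 = 0
not not a = not 0 = 2
(a iff (a implies a)) iff not not a = 2 iff 2 = 2
not b = not 1 = 1
not b implies b = 1 implies 1 = 1
((a iff (a implies a)) iff not not a) iff (not b implies b) = 2 iff 1 = 1
not ((b iff a) implies (not b implies b)) iff (((a iff (a implies a)) iff not not a) iff (not b implies b)) = 1 iff 1 = 1
((not a iff (a iff not a)) implies not ((a iff (b iff b)) iff not a)) implies (not ((b iff a) implies (not b implies b)) iff (((a iff (a implies a)) iff not not a) iff (not b implies b))) = 1 implies 1 = 1
a iff a = 2 iff 2 = 2
(a iff a) implies a = 2 implies 2 = 2
b iff a = 1 iff 2 = 1
b iff a = 1 iff 2 = 1
(b iff a) implies (b iff a) = 1 implies 1 = 1
((b iff a) implies (b iff a)) implies a = 1 implies 2 = 2
((a iff a) implies a) iff (((b iff a) implies (b iff a)) implies a) = 2 iff 2 = 2
not a = not 2 = 0
b iff b = 1 iff 1 = 1
not a iff (b iff b) = 0 iff 1 = 1
(((a iff a) implies a) iff (((b iff a) implies (b iff a)) implies a)) implies (not a iff (b iff b)) = 2 implies 1 = 1
not ((((a iff a) implies a) iff (((b iff a) implies (b iff a)) implies a)) implies (not a iff (b iff b))) = not 1 = 1
(((not a iff (a iff not a)) implies not ((a iff (b iff b)) iff not a)) implies (not ((b iff a) implies (not b implies b)) iff (((a iff (a implies a)) iff not not a) iff (not b implies b)))) implies not ((((a iff a) implies a) iff (((b iff a) implies (b iff a)) implies a)) implies (not a iff (b iff b))) = 1 implies 1 = 1

1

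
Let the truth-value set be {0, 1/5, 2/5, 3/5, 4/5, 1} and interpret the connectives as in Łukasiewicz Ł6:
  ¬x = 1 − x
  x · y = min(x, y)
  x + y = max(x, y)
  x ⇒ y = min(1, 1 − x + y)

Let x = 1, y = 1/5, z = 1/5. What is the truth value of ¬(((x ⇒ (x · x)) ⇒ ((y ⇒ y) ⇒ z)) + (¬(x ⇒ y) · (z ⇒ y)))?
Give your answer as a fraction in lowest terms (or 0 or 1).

x · x = 1 · 1 = 1
x ⇒ (x · x) = 1 ⇒ 1 = 1
y ⇒ y = 1/5 ⇒ 1/5 = 1
(y ⇒ y) ⇒ z = 1 ⇒ 1/5 = 1/5
(x ⇒ (x · x)) ⇒ ((y ⇒ y) ⇒ z) = 1 ⇒ 1/5 = 1/5
x ⇒ y = 1 ⇒ 1/5 = 1/5
¬(x ⇒ y) = ¬1/5 = 4/5
z ⇒ y = 1/5 ⇒ 1/5 = 1
¬(x ⇒ y) · (z ⇒ y) = 4/5 · 1 = 4/5
((x ⇒ (x · x)) ⇒ ((y ⇒ y) ⇒ z)) + (¬(x ⇒ y) · (z ⇒ y)) = 1/5 + 4/5 = 4/5
¬(((x ⇒ (x · x)) ⇒ ((y ⇒ y) ⇒ z)) + (¬(x ⇒ y) · (z ⇒ y))) = ¬4/5 = 1/5

1/5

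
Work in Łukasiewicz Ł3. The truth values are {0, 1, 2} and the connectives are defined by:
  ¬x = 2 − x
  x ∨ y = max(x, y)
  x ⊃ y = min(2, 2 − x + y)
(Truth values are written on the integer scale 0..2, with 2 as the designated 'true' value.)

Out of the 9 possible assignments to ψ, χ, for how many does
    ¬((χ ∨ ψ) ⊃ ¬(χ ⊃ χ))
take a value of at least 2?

5

ψ = 0, χ = 0 ↦ 0  <
ψ = 0, χ = 1 ↦ 1  <
ψ = 0, χ = 2 ↦ 2  ≥
ψ = 1, χ = 0 ↦ 1  <
ψ = 1, χ = 1 ↦ 1  <
ψ = 1, χ = 2 ↦ 2  ≥
ψ = 2, χ = 0 ↦ 2  ≥
ψ = 2, χ = 1 ↦ 2  ≥
ψ = 2, χ = 2 ↦ 2  ≥
So 5 of the 9 assignments meet the threshold.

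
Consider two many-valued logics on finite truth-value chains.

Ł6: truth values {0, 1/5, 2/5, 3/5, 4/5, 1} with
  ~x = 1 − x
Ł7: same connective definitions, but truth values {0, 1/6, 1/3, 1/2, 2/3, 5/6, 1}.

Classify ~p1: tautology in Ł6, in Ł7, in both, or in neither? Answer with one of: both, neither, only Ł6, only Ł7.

In Ł6: at p1 = 1/5 the value is 4/5 — not a tautology.
In Ł7: at p1 = 1/6 the value is 5/6 — not a tautology.

neither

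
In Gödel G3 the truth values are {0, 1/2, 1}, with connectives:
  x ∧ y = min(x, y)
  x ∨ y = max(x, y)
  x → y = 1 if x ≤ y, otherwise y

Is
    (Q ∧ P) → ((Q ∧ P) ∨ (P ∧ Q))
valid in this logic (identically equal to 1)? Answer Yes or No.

P = 0, Q = 0 ↦ 1
P = 0, Q = 1/2 ↦ 1
P = 0, Q = 1 ↦ 1
P = 1/2, Q = 0 ↦ 1
P = 1/2, Q = 1/2 ↦ 1
P = 1/2, Q = 1 ↦ 1
P = 1, Q = 0 ↦ 1
P = 1, Q = 1/2 ↦ 1
P = 1, Q = 1 ↦ 1
Every assignment gives a value ≥ 1.

Yes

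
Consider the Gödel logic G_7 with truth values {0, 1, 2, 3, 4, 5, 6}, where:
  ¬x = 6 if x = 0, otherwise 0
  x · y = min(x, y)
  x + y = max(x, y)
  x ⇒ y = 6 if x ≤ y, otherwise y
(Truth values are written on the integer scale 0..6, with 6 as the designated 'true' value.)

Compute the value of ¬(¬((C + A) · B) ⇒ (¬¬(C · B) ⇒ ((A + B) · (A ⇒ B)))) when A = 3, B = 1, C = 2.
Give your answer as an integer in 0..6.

C + A = 2 + 3 = 3
(C + A) · B = 3 · 1 = 1
¬((C + A) · B) = ¬1 = 0
C · B = 2 · 1 = 1
¬(C · B) = ¬1 = 0
¬¬(C · B) = ¬0 = 6
A + B = 3 + 1 = 3
A ⇒ B = 3 ⇒ 1 = 1
(A + B) · (A ⇒ B) = 3 · 1 = 1
¬¬(C · B) ⇒ ((A + B) · (A ⇒ B)) = 6 ⇒ 1 = 1
¬((C + A) · B) ⇒ (¬¬(C · B) ⇒ ((A + B) · (A ⇒ B))) = 0 ⇒ 1 = 6
¬(¬((C + A) · B) ⇒ (¬¬(C · B) ⇒ ((A + B) · (A ⇒ B)))) = ¬6 = 0

0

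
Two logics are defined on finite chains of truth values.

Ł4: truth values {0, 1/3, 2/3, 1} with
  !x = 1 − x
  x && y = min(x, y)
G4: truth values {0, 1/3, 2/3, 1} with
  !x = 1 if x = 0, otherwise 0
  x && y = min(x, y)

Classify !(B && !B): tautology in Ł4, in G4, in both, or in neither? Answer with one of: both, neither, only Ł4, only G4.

only G4

In Ł4: at B = 1/3 the value is 2/3 — not a tautology.
In G4: every assignment gives 1 — tautology.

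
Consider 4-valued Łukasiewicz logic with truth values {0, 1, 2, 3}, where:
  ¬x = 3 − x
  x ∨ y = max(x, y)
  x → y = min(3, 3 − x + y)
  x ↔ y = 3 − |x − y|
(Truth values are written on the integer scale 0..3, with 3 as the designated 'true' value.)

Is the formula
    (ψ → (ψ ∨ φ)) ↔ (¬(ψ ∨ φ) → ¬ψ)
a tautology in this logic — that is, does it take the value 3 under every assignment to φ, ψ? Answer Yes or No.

φ = 0, ψ = 0 ↦ 3
φ = 0, ψ = 1 ↦ 3
φ = 0, ψ = 2 ↦ 3
φ = 0, ψ = 3 ↦ 3
φ = 1, ψ = 0 ↦ 3
φ = 1, ψ = 1 ↦ 3
φ = 1, ψ = 2 ↦ 3
φ = 1, ψ = 3 ↦ 3
φ = 2, ψ = 0 ↦ 3
φ = 2, ψ = 1 ↦ 3
φ = 2, ψ = 2 ↦ 3
φ = 2, ψ = 3 ↦ 3
φ = 3, ψ = 0 ↦ 3
φ = 3, ψ = 1 ↦ 3
φ = 3, ψ = 2 ↦ 3
φ = 3, ψ = 3 ↦ 3
Every assignment gives a value ≥ 3.

Yes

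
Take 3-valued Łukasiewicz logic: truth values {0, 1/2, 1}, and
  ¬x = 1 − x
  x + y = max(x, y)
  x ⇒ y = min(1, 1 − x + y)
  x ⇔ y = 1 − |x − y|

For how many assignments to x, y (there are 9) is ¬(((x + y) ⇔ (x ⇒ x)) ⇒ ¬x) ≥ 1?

3

x = 0, y = 0 ↦ 0  <
x = 0, y = 1/2 ↦ 0  <
x = 0, y = 1 ↦ 0  <
x = 1/2, y = 0 ↦ 0  <
x = 1/2, y = 1/2 ↦ 0  <
x = 1/2, y = 1 ↦ 1/2  <
x = 1, y = 0 ↦ 1  ≥
x = 1, y = 1/2 ↦ 1  ≥
x = 1, y = 1 ↦ 1  ≥
So 3 of the 9 assignments meet the threshold.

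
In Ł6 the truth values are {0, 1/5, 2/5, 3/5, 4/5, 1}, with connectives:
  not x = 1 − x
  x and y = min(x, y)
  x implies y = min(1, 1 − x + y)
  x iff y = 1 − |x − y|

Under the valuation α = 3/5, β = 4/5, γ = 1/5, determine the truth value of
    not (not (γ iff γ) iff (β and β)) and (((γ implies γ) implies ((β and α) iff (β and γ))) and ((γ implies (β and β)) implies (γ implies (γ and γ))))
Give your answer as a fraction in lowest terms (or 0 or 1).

γ iff γ = 1/5 iff 1/5 = 1
not (γ iff γ) = not 1 = 0
β and β = 4/5 and 4/5 = 4/5
not (γ iff γ) iff (β and β) = 0 iff 4/5 = 1/5
not (not (γ iff γ) iff (β and β)) = not 1/5 = 4/5
γ implies γ = 1/5 implies 1/5 = 1
β and α = 4/5 and 3/5 = 3/5
β and γ = 4/5 and 1/5 = 1/5
(β and α) iff (β and γ) = 3/5 iff 1/5 = 3/5
(γ implies γ) implies ((β and α) iff (β and γ)) = 1 implies 3/5 = 3/5
β and β = 4/5 and 4/5 = 4/5
γ implies (β and β) = 1/5 implies 4/5 = 1
γ and γ = 1/5 and 1/5 = 1/5
γ implies (γ and γ) = 1/5 implies 1/5 = 1
(γ implies (β and β)) implies (γ implies (γ and γ)) = 1 implies 1 = 1
((γ implies γ) implies ((β and α) iff (β and γ))) and ((γ implies (β and β)) implies (γ implies (γ and γ))) = 3/5 and 1 = 3/5
not (not (γ iff γ) iff (β and β)) and (((γ implies γ) implies ((β and α) iff (β and γ))) and ((γ implies (β and β)) implies (γ implies (γ and γ)))) = 4/5 and 3/5 = 3/5

3/5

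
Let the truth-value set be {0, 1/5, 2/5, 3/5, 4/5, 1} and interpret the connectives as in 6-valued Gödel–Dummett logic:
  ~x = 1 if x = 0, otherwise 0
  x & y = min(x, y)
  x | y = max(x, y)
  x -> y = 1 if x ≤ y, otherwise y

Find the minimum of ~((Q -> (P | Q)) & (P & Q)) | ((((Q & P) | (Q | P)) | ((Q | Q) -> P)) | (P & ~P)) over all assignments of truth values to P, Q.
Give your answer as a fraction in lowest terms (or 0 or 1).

Take P = 1/5, Q = 2/5:
P | Q = 1/5 | 2/5 = 2/5
Q -> (P | Q) = 2/5 -> 2/5 = 1
P & Q = 1/5 & 2/5 = 1/5
(Q -> (P | Q)) & (P & Q) = 1 & 1/5 = 1/5
~((Q -> (P | Q)) & (P & Q)) = ~1/5 = 0
Q & P = 2/5 & 1/5 = 1/5
Q | P = 2/5 | 1/5 = 2/5
(Q & P) | (Q | P) = 1/5 | 2/5 = 2/5
Q | Q = 2/5 | 2/5 = 2/5
(Q | Q) -> P = 2/5 -> 1/5 = 1/5
((Q & P) | (Q | P)) | ((Q | Q) -> P) = 2/5 | 1/5 = 2/5
~P = ~1/5 = 0
P & ~P = 1/5 & 0 = 0
(((Q & P) | (Q | P)) | ((Q | Q) -> P)) | (P & ~P) = 2/5 | 0 = 2/5
~((Q -> (P | Q)) & (P & Q)) | ((((Q & P) | (Q | P)) | ((Q | Q) -> P)) | (P & ~P)) = 0 | 2/5 = 2/5
No assignment yields a value below 2/5, so this is the minimum.

2/5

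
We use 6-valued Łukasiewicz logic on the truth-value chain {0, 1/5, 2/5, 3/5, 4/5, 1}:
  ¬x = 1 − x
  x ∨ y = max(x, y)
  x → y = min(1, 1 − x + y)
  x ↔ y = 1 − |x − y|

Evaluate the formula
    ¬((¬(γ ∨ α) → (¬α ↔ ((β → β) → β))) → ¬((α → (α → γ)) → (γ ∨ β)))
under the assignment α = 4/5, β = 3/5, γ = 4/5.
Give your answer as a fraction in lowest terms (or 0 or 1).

4/5

γ ∨ α = 4/5 ∨ 4/5 = 4/5
¬(γ ∨ α) = ¬4/5 = 1/5
¬α = ¬4/5 = 1/5
β → β = 3/5 → 3/5 = 1
(β → β) → β = 1 → 3/5 = 3/5
¬α ↔ ((β → β) → β) = 1/5 ↔ 3/5 = 3/5
¬(γ ∨ α) → (¬α ↔ ((β → β) → β)) = 1/5 → 3/5 = 1
α → γ = 4/5 → 4/5 = 1
α → (α → γ) = 4/5 → 1 = 1
γ ∨ β = 4/5 ∨ 3/5 = 4/5
(α → (α → γ)) → (γ ∨ β) = 1 → 4/5 = 4/5
¬((α → (α → γ)) → (γ ∨ β)) = ¬4/5 = 1/5
(¬(γ ∨ α) → (¬α ↔ ((β → β) → β))) → ¬((α → (α → γ)) → (γ ∨ β)) = 1 → 1/5 = 1/5
¬((¬(γ ∨ α) → (¬α ↔ ((β → β) → β))) → ¬((α → (α → γ)) → (γ ∨ β))) = ¬1/5 = 4/5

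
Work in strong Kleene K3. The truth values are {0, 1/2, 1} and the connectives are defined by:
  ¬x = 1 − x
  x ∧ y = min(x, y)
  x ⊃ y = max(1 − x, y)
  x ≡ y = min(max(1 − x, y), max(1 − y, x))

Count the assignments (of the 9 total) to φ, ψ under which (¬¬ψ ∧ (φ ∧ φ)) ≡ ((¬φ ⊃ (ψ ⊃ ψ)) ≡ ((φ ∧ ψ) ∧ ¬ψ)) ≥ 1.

φ = 0, ψ = 0 ↦ 1  ≥
φ = 0, ψ = 1/2 ↦ 1/2  <
φ = 0, ψ = 1 ↦ 1  ≥
φ = 1/2, ψ = 0 ↦ 1  ≥
φ = 1/2, ψ = 1/2 ↦ 1/2  <
φ = 1/2, ψ = 1 ↦ 1/2  <
φ = 1, ψ = 0 ↦ 1  ≥
φ = 1, ψ = 1/2 ↦ 1/2  <
φ = 1, ψ = 1 ↦ 0  <
So 4 of the 9 assignments meet the threshold.

4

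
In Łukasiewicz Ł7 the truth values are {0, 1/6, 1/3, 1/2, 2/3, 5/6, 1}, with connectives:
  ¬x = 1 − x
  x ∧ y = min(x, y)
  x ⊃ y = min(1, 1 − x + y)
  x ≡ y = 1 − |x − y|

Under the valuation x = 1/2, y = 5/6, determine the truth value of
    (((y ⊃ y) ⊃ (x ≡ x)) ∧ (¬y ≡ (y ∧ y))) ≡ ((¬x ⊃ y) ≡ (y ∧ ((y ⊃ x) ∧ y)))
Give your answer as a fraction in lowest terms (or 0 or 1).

2/3

y ⊃ y = 5/6 ⊃ 5/6 = 1
x ≡ x = 1/2 ≡ 1/2 = 1
(y ⊃ y) ⊃ (x ≡ x) = 1 ⊃ 1 = 1
¬y = ¬5/6 = 1/6
y ∧ y = 5/6 ∧ 5/6 = 5/6
¬y ≡ (y ∧ y) = 1/6 ≡ 5/6 = 1/3
((y ⊃ y) ⊃ (x ≡ x)) ∧ (¬y ≡ (y ∧ y)) = 1 ∧ 1/3 = 1/3
¬x = ¬1/2 = 1/2
¬x ⊃ y = 1/2 ⊃ 5/6 = 1
y ⊃ x = 5/6 ⊃ 1/2 = 2/3
(y ⊃ x) ∧ y = 2/3 ∧ 5/6 = 2/3
y ∧ ((y ⊃ x) ∧ y) = 5/6 ∧ 2/3 = 2/3
(¬x ⊃ y) ≡ (y ∧ ((y ⊃ x) ∧ y)) = 1 ≡ 2/3 = 2/3
(((y ⊃ y) ⊃ (x ≡ x)) ∧ (¬y ≡ (y ∧ y))) ≡ ((¬x ⊃ y) ≡ (y ∧ ((y ⊃ x) ∧ y))) = 1/3 ≡ 2/3 = 2/3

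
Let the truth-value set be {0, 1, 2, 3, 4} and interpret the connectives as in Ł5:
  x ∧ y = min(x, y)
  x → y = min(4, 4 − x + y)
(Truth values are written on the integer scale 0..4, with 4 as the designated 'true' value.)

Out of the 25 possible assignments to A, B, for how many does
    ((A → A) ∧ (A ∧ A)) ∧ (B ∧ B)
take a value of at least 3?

4

value 4: 1 assignment (counts)
value 3: 3 assignments (counts)
value 2: 5 assignments
value 1: 7 assignments
value 0: 9 assignments
So 4 of the 25 assignments meet the threshold.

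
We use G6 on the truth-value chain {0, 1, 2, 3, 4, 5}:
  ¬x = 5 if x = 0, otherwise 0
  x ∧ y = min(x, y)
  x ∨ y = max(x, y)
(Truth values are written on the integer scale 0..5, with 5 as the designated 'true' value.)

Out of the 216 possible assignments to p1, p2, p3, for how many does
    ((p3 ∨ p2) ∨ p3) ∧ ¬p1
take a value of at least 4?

value 5: 11 assignments (counts)
value 4: 9 assignments (counts)
value 3: 7 assignments
value 2: 5 assignments
value 1: 3 assignments
value 0: 181 assignments
So 20 of the 216 assignments meet the threshold.

20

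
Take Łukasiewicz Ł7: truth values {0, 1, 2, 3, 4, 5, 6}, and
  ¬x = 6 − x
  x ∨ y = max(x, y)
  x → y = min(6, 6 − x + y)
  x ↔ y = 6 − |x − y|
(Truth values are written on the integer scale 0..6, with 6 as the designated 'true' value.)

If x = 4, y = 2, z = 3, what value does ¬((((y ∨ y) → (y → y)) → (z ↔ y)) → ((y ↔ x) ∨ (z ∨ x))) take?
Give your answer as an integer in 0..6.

y ∨ y = 2 ∨ 2 = 2
y → y = 2 → 2 = 6
(y ∨ y) → (y → y) = 2 → 6 = 6
z ↔ y = 3 ↔ 2 = 5
((y ∨ y) → (y → y)) → (z ↔ y) = 6 → 5 = 5
y ↔ x = 2 ↔ 4 = 4
z ∨ x = 3 ∨ 4 = 4
(y ↔ x) ∨ (z ∨ x) = 4 ∨ 4 = 4
(((y ∨ y) → (y → y)) → (z ↔ y)) → ((y ↔ x) ∨ (z ∨ x)) = 5 → 4 = 5
¬((((y ∨ y) → (y → y)) → (z ↔ y)) → ((y ↔ x) ∨ (z ∨ x))) = ¬5 = 1

1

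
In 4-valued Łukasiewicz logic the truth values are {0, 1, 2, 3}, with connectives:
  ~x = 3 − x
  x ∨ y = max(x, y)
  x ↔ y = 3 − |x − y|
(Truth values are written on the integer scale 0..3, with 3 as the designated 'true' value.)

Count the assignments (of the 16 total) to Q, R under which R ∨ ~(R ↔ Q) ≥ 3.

5

Q = 0, R = 0 ↦ 0  <
Q = 0, R = 1 ↦ 1  <
Q = 0, R = 2 ↦ 2  <
Q = 0, R = 3 ↦ 3  ≥
Q = 1, R = 0 ↦ 1  <
Q = 1, R = 1 ↦ 1  <
Q = 1, R = 2 ↦ 2  <
Q = 1, R = 3 ↦ 3  ≥
Q = 2, R = 0 ↦ 2  <
Q = 2, R = 1 ↦ 1  <
Q = 2, R = 2 ↦ 2  <
Q = 2, R = 3 ↦ 3  ≥
Q = 3, R = 0 ↦ 3  ≥
Q = 3, R = 1 ↦ 2  <
Q = 3, R = 2 ↦ 2  <
Q = 3, R = 3 ↦ 3  ≥
So 5 of the 16 assignments meet the threshold.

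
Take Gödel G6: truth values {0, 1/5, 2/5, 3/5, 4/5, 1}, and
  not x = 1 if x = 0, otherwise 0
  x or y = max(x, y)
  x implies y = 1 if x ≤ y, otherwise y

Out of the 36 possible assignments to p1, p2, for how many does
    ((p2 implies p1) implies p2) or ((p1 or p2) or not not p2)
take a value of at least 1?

31

value 1: 31 assignments (counts)
value 4/5: 1 assignment
value 3/5: 1 assignment
value 2/5: 1 assignment
value 1/5: 1 assignment
value 0: 1 assignment
So 31 of the 36 assignments meet the threshold.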